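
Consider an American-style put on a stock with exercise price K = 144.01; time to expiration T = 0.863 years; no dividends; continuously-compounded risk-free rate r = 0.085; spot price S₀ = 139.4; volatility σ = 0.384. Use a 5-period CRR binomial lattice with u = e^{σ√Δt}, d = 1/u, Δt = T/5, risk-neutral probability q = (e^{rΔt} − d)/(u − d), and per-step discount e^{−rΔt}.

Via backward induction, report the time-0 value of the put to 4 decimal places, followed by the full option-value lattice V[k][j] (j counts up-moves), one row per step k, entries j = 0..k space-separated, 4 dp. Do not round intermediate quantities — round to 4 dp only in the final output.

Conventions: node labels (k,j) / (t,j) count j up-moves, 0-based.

Δt=0.17260  u=1.17296  d=0.85254  q=0.50633  discount=0.98544
step 5 (expiry): payoffs max(K−S,0) = 81.2272 57.6308 25.1657 0.0000 0.0000 0.0000
k=4: (k=4,j=0): S=73.6419, K−S=70.3681, hold=68.2708 ⇒ V=70.3681 exercise | (k=4,j=1): S=101.3197, K−S=42.6903, hold=40.5930 ⇒ V=42.6903 exercise | (k=4,j=2): S=139.4000, K−S=4.6100, hold=12.2427 ⇒ V=12.2427 continue | (k=4,j=3): S=191.7925, K−S=0.0000, hold=0.0000 ⇒ V=0.0000 continue | (k=4,j=4): S=263.8765, K−S=0.0000, hold=0.0000 ⇒ V=0.0000 continue
k=3: (k=3,j=0): S=86.3792, K−S=57.6308, hold=55.5334 ⇒ V=57.6308 exercise | (k=3,j=1): S=118.8443, K−S=25.1657, hold=26.8767 ⇒ V=26.8767 continue | (k=3,j=2): S=163.5111, K−S=0.0000, hold=5.9559 ⇒ V=5.9559 continue | (k=3,j=3): S=224.9656, K−S=0.0000, hold=0.0000 ⇒ V=0.0000 continue
k=2: (k=2,j=0): S=101.3197, K−S=42.6903, hold=41.4467 ⇒ V=42.6903 exercise | (k=2,j=1): S=139.4000, K−S=4.6100, hold=16.0468 ⇒ V=16.0468 continue | (k=2,j=2): S=191.7925, K−S=0.0000, hold=2.8975 ⇒ V=2.8975 continue
k=1: (k=1,j=0): S=118.8443, K−S=25.1657, hold=28.7748 ⇒ V=28.7748 continue | (k=1,j=1): S=163.5111, K−S=0.0000, hold=9.2522 ⇒ V=9.2522 continue
k=0: (k=0,j=0): S=139.4000, K−S=4.6100, hold=18.6149 ⇒ V=18.6149 continue

price = 18.6149
tree:
18.6149
28.7748 9.2522
42.6903 16.0468 2.8975
57.6308 26.8767 5.9559 0.0000
70.3681 42.6903 12.2427 0.0000 0.0000
81.2272 57.6308 25.1657 0.0000 0.0000 0.0000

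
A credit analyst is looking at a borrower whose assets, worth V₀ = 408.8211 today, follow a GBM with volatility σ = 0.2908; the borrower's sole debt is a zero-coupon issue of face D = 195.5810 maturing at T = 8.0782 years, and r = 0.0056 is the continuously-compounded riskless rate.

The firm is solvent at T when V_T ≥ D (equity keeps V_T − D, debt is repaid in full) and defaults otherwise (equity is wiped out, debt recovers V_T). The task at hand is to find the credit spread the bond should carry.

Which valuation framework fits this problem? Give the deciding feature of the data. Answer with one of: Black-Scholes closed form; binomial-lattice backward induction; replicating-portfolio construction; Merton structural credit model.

framework: Merton structural credit model

Key observation: with the firm-asset dynamics (V₀ = 408.8211) and a single zero-coupon liability of face 195.5810 given, debt value, spread, and default probability all derive from the option view of the balance sheet.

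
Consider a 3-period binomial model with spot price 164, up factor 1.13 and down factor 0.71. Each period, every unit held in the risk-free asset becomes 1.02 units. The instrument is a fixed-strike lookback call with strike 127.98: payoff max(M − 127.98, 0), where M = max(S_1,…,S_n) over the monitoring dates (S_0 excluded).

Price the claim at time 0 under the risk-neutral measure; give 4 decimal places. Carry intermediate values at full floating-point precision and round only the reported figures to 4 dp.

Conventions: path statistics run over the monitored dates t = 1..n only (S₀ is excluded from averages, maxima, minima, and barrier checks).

price = 65.5194

Set p* = 0.7381 (from d < R < u); the path-dependent value is the discounted p*-expectation over all price paths.
Enumerate all 2^3 = 8 price paths (U = up ×1.13, D = down ×0.71); each path with k up-moves has probability p*^k·(1−p*)^(3−k).
DDD: M=116.4400, payoff=0.0000, prob=0.017965
UDD: M=185.3200, payoff=57.3400, prob=0.050629
DUD: M=131.5772, payoff=3.5972, prob=0.050629
UUD: M=209.4116, payoff=81.4316, prob=0.142682
DDU: M=116.4400, payoff=0.0000, prob=0.050629
UDU: M=185.3200, payoff=57.3400, prob=0.142682
DUU: M=148.6822, payoff=20.7022, prob=0.142682
UUU: M=236.6351, payoff=108.6551, prob=0.402103
Price = Σ prob·payoff / R^3 = 69.529717 / 1.061208 = 65.5194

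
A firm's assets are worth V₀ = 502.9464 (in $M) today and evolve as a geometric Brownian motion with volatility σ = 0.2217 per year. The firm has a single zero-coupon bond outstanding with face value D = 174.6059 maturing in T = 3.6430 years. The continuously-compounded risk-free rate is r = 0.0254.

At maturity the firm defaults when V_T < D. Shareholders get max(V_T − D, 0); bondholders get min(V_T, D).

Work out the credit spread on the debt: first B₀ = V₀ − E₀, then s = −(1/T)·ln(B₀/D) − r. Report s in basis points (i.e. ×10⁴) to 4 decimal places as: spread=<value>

Work the structural quantities from V₀ = 502.9464 against face 174.6059:
d₁ = [ln(V₀/D) + (r + σ²/2)T] / (σ√T)
   = [ln(502.9464/174.6059) + (0.0254 + 0.5·0.2217²)·3.6430] / (0.2217·√3.6430)
   = [1.057952 + 0.182061] / 0.423151 = 2.930427
d₂ = d₁ − σ√T = 2.930427 − 0.423151 = 2.507276
N(d₁) = 0.998308,  N(d₂) = 0.993917,  e^(−rT) = 0.911620
E₀ = V₀·N(d₁) − D·e^(−rT)·N(d₂)
   = 502.9464·0.998308 − 174.6059·0.911620·0.993917 = 343.889268
B₀ = V₀ − E₀ = 502.9464 − 343.889268 = 159.057132
spread = −(1/T)·ln(B₀/D) − r = −(1/3.6430)·ln(159.057132/174.6059) − 0.0254 = 0.00020197
in basis points: 0.00020197 × 10⁴ = 2.0197 bp

spread=2.0197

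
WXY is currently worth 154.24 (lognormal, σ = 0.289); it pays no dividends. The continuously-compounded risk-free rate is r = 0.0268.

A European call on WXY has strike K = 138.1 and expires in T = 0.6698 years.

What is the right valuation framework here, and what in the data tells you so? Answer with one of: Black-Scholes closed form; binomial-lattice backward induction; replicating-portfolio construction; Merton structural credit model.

framework: Black-Scholes closed form

Key observation: the strike-138.1 call on WXY is European-exercise on a continuously-modelled lognormal underlying, so its value is a single closed-form evaluation.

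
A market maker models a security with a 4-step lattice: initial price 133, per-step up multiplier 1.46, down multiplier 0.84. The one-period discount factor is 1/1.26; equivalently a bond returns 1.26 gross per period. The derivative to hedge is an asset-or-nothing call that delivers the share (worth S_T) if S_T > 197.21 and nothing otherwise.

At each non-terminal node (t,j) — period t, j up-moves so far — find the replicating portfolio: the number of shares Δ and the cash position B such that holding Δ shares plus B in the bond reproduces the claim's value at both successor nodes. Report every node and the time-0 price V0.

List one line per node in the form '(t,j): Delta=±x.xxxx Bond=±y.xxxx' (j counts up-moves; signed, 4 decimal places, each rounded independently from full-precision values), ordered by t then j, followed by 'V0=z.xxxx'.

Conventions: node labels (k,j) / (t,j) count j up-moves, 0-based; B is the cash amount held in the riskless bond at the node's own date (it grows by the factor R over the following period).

No-arbitrage ⇒ martingale measure with p* = (R−d)/(u−d) = 0.6774.
Payoffs at expiry: V(4,0)=0.0000, V(4,1)=0.0000, V(4,2)=200.0396, V(4,3)=347.6878, V(4,4)=604.3146
(3,0): S=78.8296. Δ = (V_up−V_dn)/(S_up−S_dn) = (0.0000−0.0000)/(115.0913−66.2169) = 0.0000. V = [p*·0.0000 + (1−p*)·0.0000]/1.26 = 0.0000. B = V − Δ·S = 0.0000.
(3,1): S=137.0134. Δ = (V_up−V_dn)/(S_up−S_dn) = (200.0396−0.0000)/(200.0396−115.0913) = 2.3548. V = [p*·200.0396 + (1−p*)·0.0000]/1.26 = 107.5482. B = V − Δ·S = -215.0963.
(3,2): S=238.1424. Δ = (V_up−V_dn)/(S_up−S_dn) = (347.6878−200.0396)/(347.6878−200.0396) = 1.0000. V = [p*·347.6878 + (1−p*)·200.0396]/1.26 = 238.1424. B = V − Δ·S = 0.0000.
(3,3): S=413.9141. Δ = (V_up−V_dn)/(S_up−S_dn) = (604.3146−347.6878)/(604.3146−347.6878) = 1.0000. V = [p*·604.3146 + (1−p*)·347.6878]/1.26 = 413.9141. B = V − Δ·S = 0.0000.
(2,0): S=93.8448. Δ = (V_up−V_dn)/(S_up−S_dn) = (107.5482−0.0000)/(137.0134−78.8296) = 1.8484. V = [p*·107.5482 + (1−p*)·0.0000]/1.26 = 57.8216. B = V − Δ·S = -115.6432.
(2,1): S=163.1112. Δ = (V_up−V_dn)/(S_up−S_dn) = (238.1424−107.5482)/(238.1424−137.0134) = 1.2914. V = [p*·238.1424 + (1−p*)·107.5482]/1.26 = 155.5676. B = V − Δ·S = -55.0682.
(2,2): S=283.5028. Δ = (V_up−V_dn)/(S_up−S_dn) = (413.9141−238.1424)/(413.9141−238.1424) = 1.0000. V = [p*·413.9141 + (1−p*)·238.1424]/1.26 = 283.5028. B = V − Δ·S = 0.0000.
(1,0): S=111.7200. Δ = (V_up−V_dn)/(S_up−S_dn) = (155.5676−57.8216)/(163.1112−93.8448) = 1.4112. V = [p*·155.5676 + (1−p*)·57.8216]/1.26 = 98.4418. B = V − Δ·S = -59.2131.
(1,1): S=194.1800. Δ = (V_up−V_dn)/(S_up−S_dn) = (283.5028−155.5676)/(283.5028−163.1112) = 1.0627. V = [p*·283.5028 + (1−p*)·155.5676]/1.26 = 192.2487. B = V − Δ·S = -14.0984.
(0,0): S=133.0000. Δ = (V_up−V_dn)/(S_up−S_dn) = (192.2487−98.4418)/(194.1800−111.7200) = 1.1376. V = [p*·192.2487 + (1−p*)·98.4418]/1.26 = 128.5622. B = V − Δ·S = -22.7393.
Sanity check at the root: Δ(0,0)·S0 + B(0,0) reproduces V0 = 128.5622.

(0,0): Delta=1.1376 Bond=-22.7393
(1,0): Delta=1.4112 Bond=-59.2131
(1,1): Delta=1.0627 Bond=-14.0984
(2,0): Delta=1.8484 Bond=-115.6432
(2,1): Delta=1.2914 Bond=-55.0682
(2,2): Delta=1.0000 Bond=0.0000
(3,0): Delta=0.0000 Bond=0.0000
(3,1): Delta=2.3548 Bond=-215.0963
(3,2): Delta=1.0000 Bond=0.0000
(3,3): Delta=1.0000 Bond=0.0000
V0=128.5622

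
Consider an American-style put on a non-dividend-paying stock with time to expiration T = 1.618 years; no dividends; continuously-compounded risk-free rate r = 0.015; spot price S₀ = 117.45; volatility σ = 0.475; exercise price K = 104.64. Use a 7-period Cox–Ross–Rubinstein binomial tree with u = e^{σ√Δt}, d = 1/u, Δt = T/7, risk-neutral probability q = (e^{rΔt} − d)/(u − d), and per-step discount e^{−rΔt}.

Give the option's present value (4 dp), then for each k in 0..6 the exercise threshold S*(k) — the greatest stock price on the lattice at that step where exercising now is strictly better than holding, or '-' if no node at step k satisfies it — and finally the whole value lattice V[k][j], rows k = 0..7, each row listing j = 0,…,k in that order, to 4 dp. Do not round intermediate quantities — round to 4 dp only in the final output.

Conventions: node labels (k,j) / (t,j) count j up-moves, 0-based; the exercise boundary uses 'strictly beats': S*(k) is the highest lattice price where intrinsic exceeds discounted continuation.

price = 19.7927
boundary = - - - - 47.1127 59.1994 74.3868
tree:
19.7927
27.1455 10.9836
36.1684 16.3576 4.5183
46.5573 23.7851 7.4311 1.0029
57.5273 33.5458 12.0719 1.8322 0.0000
67.1462 45.4406 19.3069 3.3470 0.0000 0.0000
74.8012 57.5273 30.2532 6.1143 0.0000 0.0000 0.0000
80.8933 67.1462 45.4406 11.1695 0.0000 0.0000 0.0000 0.0000

Δt=0.23114  u=1.25655  d=0.79583  q=0.45069  discount=0.99654
step 7 (expiry): payoffs max(K−S,0) = 80.8933 67.1462 45.4406 11.1695 0.0000 0.0000 0.0000 0.0000
step 6: (k=6,j=0): S=29.8388, K−S=74.8012, hold=74.4390 ⇒ V=74.8012 exercise | (k=6,j=1): S=47.1127, K−S=57.5273, hold=57.1651 ⇒ V=57.5273 exercise | (k=6,j=2): S=74.3868, K−S=30.2532, hold=29.8911 ⇒ V=30.2532 exercise | (k=6,j=3): S=117.4500, K−S=0.0000, hold=6.1143 ⇒ V=6.1143 continue | (k=6,j=4): S=185.4429, K−S=0.0000, hold=0.0000 ⇒ V=0.0000 continue | (k=6,j=5): S=292.7977, K−S=0.0000, hold=0.0000 ⇒ V=0.0000 continue | (k=6,j=6): S=462.3010, K−S=0.0000, hold=0.0000 ⇒ V=0.0000 continue  boundary S*=74.3868
step 5: (k=5,j=0): S=37.4938, K−S=67.1462, hold=66.7840 ⇒ V=67.1462 exercise | (k=5,j=1): S=59.1994, K−S=45.4406, hold=45.0785 ⇒ V=45.4406 exercise | (k=5,j=2): S=93.4705, K−S=11.1695, hold=19.3069 ⇒ V=19.3069 continue | (k=5,j=3): S=147.5814, K−S=0.0000, hold=3.3470 ⇒ V=3.3470 continue | (k=5,j=4): S=233.0177, K−S=0.0000, hold=0.0000 ⇒ V=0.0000 continue | (k=5,j=5): S=367.9139, K−S=0.0000, hold=0.0000 ⇒ V=0.0000 continue  boundary S*=59.1994
step 4: (k=4,j=0): S=47.1127, K−S=57.5273, hold=57.1651 ⇒ V=57.5273 exercise | (k=4,j=1): S=74.3868, K−S=30.2532, hold=33.5458 ⇒ V=33.5458 continue | (k=4,j=2): S=117.4500, K−S=0.0000, hold=12.0719 ⇒ V=12.0719 continue | (k=4,j=3): S=185.4429, K−S=0.0000, hold=1.8322 ⇒ V=1.8322 continue | (k=4,j=4): S=292.7977, K−S=0.0000, hold=0.0000 ⇒ V=0.0000 continue  boundary S*=47.1127
step 3: (k=3,j=0): S=59.1994, K−S=45.4406, hold=46.5573 ⇒ V=46.5573 continue | (k=3,j=1): S=93.4705, K−S=11.1695, hold=23.7851 ⇒ V=23.7851 continue | (k=3,j=2): S=147.5814, K−S=0.0000, hold=7.4311 ⇒ V=7.4311 continue | (k=3,j=3): S=233.0177, K−S=0.0000, hold=1.0029 ⇒ V=1.0029 continue  boundary S*=-
step 2: (k=2,j=0): S=74.3868, K−S=30.2532, hold=36.1684 ⇒ V=36.1684 continue | (k=2,j=1): S=117.4500, K−S=0.0000, hold=16.3576 ⇒ V=16.3576 continue | (k=2,j=2): S=185.4429, K−S=0.0000, hold=4.5183 ⇒ V=4.5183 continue  boundary S*=-
step 1: (k=1,j=0): S=93.4705, K−S=11.1695, hold=27.1455 ⇒ V=27.1455 continue | (k=1,j=1): S=147.5814, K−S=0.0000, hold=10.9836 ⇒ V=10.9836 continue  boundary S*=-
step 0: (k=0,j=0): S=117.4500, K−S=0.0000, hold=19.7927 ⇒ V=19.7927 continue  boundary S*=-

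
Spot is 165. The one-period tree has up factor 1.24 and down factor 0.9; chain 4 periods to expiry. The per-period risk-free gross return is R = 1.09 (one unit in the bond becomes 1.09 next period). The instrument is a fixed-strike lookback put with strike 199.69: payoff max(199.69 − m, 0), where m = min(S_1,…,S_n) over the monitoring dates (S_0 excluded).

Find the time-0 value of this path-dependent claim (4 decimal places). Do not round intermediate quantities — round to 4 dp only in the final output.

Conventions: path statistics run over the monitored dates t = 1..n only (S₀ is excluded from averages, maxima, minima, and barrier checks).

Under the martingale measure an up-move has probability p* = 0.5588; value the claim as the probability-weighted average of per-path payoffs, discounted 4 periods at R = 1.09.
Enumerate all 2^4 = 16 price paths (U = up ×1.24, D = down ×0.9); each path with k up-moves has probability p*^k·(1−p*)^(4−k).
DDDD: m=108.2565, payoff=91.4335, prob=0.037883
UDDD: m=149.1534, payoff=50.5366, prob=0.047986
DUDD: m=148.5000, payoff=51.1900, prob=0.047986
UUDD: m=204.6000, payoff=0.0000, prob=0.060782
DDUD: m=133.6500, payoff=66.0400, prob=0.047986
UDUD: m=184.1400, payoff=15.5500, prob=0.060782
DUUD: m=148.5000, payoff=51.1900, prob=0.060782
UUUD: m=204.6000, payoff=0.0000, prob=0.076990
DDDU: m=120.2850, payoff=79.4050, prob=0.047986
UDDU: m=165.7260, payoff=33.9640, prob=0.060782
DUDU: m=148.5000, payoff=51.1900, prob=0.060782
UUDU: m=204.6000, payoff=0.0000, prob=0.076990
DDUU: m=133.6500, payoff=66.0400, prob=0.060782
UDUU: m=184.1400, payoff=15.5500, prob=0.076990
DUUU: m=148.5000, payoff=51.1900, prob=0.076990
UUUU: m=204.6000, payoff=0.0000, prob=0.097521
Price = Σ prob·payoff / R^4 = 33.709287 / 1.411582 = 23.8805

price = 23.8805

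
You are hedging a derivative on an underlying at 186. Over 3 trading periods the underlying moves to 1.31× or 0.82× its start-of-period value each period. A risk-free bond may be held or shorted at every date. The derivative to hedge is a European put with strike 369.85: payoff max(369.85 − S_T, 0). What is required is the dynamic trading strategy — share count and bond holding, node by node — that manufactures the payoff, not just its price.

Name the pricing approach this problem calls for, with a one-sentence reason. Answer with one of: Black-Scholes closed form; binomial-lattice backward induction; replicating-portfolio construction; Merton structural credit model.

framework: replicating-portfolio construction

Key observation: the task asks for the hedge itself — share and bond holdings at every node of the 3-period tree on spot 186 with factors 1.31/0.82 — which is exactly what the replicating-portfolio construction produces.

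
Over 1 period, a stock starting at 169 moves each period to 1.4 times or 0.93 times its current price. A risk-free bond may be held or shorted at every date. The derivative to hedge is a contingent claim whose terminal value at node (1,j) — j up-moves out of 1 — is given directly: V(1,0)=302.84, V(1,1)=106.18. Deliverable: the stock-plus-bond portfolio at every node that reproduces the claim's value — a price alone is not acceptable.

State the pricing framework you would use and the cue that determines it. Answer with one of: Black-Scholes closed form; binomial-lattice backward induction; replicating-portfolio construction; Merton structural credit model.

framework: replicating-portfolio construction

Key observation: a price alone would not answer the question — the per-node share/bond construction on the spot-169, 1.4/0.93 tree is required, and only the replicating-portfolio method yields it.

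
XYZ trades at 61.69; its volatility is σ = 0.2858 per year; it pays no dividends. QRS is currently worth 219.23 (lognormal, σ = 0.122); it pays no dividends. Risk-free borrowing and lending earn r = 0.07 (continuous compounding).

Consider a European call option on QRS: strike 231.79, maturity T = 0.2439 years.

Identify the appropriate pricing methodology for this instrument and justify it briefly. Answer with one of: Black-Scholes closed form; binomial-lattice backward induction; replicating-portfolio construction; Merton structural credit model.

framework: Black-Scholes closed form

Key observation: the instrument is a plain European call (strike 231.79) on a lognormal asset; the exact continuous-time formula applies directly.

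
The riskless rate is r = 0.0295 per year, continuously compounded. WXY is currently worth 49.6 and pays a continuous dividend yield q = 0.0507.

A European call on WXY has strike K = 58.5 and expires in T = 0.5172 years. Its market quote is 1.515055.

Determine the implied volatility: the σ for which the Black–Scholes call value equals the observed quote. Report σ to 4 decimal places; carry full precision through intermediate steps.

sigma = 0.3172

At σ = 0.3172 the Black–Scholes value reproduces the quote:
σ√T = 0.3172·√0.5172 = 0.228120
d₁ = (ln(S/K) + (r−q+σ²/2)T) / (σ√T) = (ln(49.6/58.5) + (0.0295−0.0507+0.3172²/2)·0.5172) / 0.228120 = (-0.165036 + 0.015055) / 0.228120 = -0.657468
d₂ = d₁ − σ√T = -0.657468 − 0.228120 = -0.885588
e^{−rT} = 0.984858
e^{−qT} = 0.974119
N(d₁) = 0.255440,  N(d₂) = 0.187920
V = S·e^{−qT}·N(d₁) − K·e^{−rT}·N(d₂) = 12.341913 − 10.826857 = 1.515055 (matching the quote); vega is positive throughout, so no other σ reproduces this price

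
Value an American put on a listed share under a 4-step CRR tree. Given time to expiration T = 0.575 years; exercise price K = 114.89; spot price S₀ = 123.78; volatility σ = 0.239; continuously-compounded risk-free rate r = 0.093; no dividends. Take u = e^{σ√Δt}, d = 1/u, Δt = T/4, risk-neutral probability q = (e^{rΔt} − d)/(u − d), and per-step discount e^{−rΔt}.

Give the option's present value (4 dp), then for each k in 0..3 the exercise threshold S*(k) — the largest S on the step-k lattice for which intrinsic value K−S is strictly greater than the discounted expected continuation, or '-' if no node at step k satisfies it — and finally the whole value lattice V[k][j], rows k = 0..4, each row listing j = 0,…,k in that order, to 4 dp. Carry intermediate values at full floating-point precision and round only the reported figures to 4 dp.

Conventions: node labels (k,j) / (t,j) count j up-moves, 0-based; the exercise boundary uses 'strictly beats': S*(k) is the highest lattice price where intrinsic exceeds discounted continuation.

Δt=0.14375  u=1.09485  d=0.91337  q=0.55152  discount=0.98672
step 4 (expiry): payoffs max(K−S,0) = 28.7439 11.6274 0.0000 0.0000 0.0000
step 3: (k=3,j=0): S=94.3168, K−S=20.5732, hold=19.0474 ⇒ V=20.5732 exercise | (k=3,j=1): S=113.0568, K−S=1.8332, hold=5.1454 ⇒ V=5.1454 continue | (k=3,j=2): S=135.5203, K−S=0.0000, hold=0.0000 ⇒ V=0.0000 continue | (k=3,j=3): S=162.4470, K−S=0.0000, hold=0.0000 ⇒ V=0.0000 continue  boundary S*=94.3168
step 2: (k=2,j=0): S=103.2626, K−S=11.6274, hold=11.9042 ⇒ V=11.9042 continue | (k=2,j=1): S=123.7800, K−S=0.0000, hold=2.2770 ⇒ V=2.2770 continue | (k=2,j=2): S=148.3741, K−S=0.0000, hold=0.0000 ⇒ V=0.0000 continue  boundary S*=-
step 1: (k=1,j=0): S=113.0568, K−S=1.8332, hold=6.5070 ⇒ V=6.5070 continue | (k=1,j=1): S=135.5203, K−S=0.0000, hold=1.0076 ⇒ V=1.0076 continue  boundary S*=-
step 0: (k=0,j=0): S=123.7800, K−S=0.0000, hold=3.4278 ⇒ V=3.4278 continue  boundary S*=-

price = 3.4278
boundary = - - - 94.3168
tree:
3.4278
6.5070 1.0076
11.9042 2.2770 0.0000
20.5732 5.1454 0.0000 0.0000
28.7439 11.6274 0.0000 0.0000 0.0000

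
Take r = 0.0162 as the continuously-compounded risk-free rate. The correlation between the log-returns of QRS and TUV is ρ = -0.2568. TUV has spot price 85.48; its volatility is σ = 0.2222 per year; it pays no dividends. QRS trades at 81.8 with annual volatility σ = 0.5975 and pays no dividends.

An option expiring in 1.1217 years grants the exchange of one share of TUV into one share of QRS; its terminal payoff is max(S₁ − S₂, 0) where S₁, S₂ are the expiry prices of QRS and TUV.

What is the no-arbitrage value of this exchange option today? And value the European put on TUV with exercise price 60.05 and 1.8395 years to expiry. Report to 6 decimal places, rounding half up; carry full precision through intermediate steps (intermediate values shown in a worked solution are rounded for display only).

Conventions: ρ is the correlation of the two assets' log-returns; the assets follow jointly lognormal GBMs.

σ_eff = √(σ₁² + σ₂² − 2ρσ₁σ₂) = √(0.5975² + 0.2222² − 2·-0.2568·0.5975·0.2222) = 0.688888
d₁ = (ln(S₁/S₂) + (q₂ − q₁ + σ_eff²/2)T) / (σ_eff√T) = (ln(81.8/85.48) + (0.0 − 0.0 + 0.237283)·1.1217) / 0.729604 = 0.304488
d₂ = d₁ − σ_eff√T = 0.304488 − 0.729604 = -0.425116
N(d₁) = 0.619622,  N(d₂) = 0.335376
V = S₁·e^{−q₁T}·N(d₁) − S₂·e^{−q₂T}·N(d₂) = 50.685077 − 28.667954 = 22.017123
[vanilla: TUV put K=60.05]
σ√T = 0.2222·√1.8395 = 0.301366
d₁ = (ln(S/K) + (r+σ²/2)T) / (σ√T) = (ln(85.48/60.05) + (0.0162+0.2222²/2)·1.8395) / 0.301366 = (0.353105 + 0.075211) / 0.301366 = 1.421248
d₂ = d₁ − σ√T = 1.421248 − 0.301366 = 1.119882
e^{−rT} = 0.970640
N(−d₁) = 0.077622,  N(−d₂) = 0.131382
price = K·e^{−rT}·N(−d₂) − S·N(−d₁) = 7.657854 − 6.635160 = 1.022693

exchange price = 22.017123
price(TUV put K=60.05) = 1.022693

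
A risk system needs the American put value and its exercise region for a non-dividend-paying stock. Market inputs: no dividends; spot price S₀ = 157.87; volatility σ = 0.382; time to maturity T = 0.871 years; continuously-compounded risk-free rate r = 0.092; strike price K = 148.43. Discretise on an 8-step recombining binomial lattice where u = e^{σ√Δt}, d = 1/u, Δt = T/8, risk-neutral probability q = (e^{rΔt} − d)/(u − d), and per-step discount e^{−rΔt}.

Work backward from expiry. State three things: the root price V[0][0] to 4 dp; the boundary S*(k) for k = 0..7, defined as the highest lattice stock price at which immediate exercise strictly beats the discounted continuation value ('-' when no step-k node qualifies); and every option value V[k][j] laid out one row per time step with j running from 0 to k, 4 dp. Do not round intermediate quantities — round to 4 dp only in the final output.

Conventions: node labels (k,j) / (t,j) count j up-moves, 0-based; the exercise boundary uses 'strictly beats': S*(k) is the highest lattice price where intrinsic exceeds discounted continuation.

price = 13.0742
boundary = - - - 108.1626 95.3534 108.1626 95.3534 108.1626
tree:
13.0742
19.6552 6.9686
28.6456 11.3496 2.8696
40.2674 17.9732 5.1685 0.7032
53.0766 27.4904 9.1249 1.4446 0.0000
64.3689 40.2674 15.6779 2.9680 0.0000 0.0000
74.3238 53.0766 25.9049 6.0977 0.0000 0.0000 0.0000
83.0999 64.3689 40.2674 12.5275 0.0000 0.0000 0.0000 0.0000
90.8366 74.3238 53.0766 25.7375 0.0000 0.0000 0.0000 0.0000 0.0000

Δt=0.10887  u=1.13433  d=0.88157  q=0.50836  discount=0.99003
step 8 (expiry): payoffs max(K−S,0) = 90.8366 74.3238 53.0766 25.7375 0.0000 0.0000 0.0000 0.0000 0.0000
step 7: (k=7,j=0): S=65.3301, K−S=83.0999, hold=81.6206 ⇒ V=83.0999 exercise | (k=7,j=1): S=84.0611, K−S=64.3689, hold=62.8895 ⇒ V=64.3689 exercise | (k=7,j=2): S=108.1626, K−S=40.2674, hold=38.7881 ⇒ V=40.2674 exercise | (k=7,j=3): S=139.1742, K−S=9.2558, hold=12.5275 ⇒ V=12.5275 continue | (k=7,j=4): S=179.0773, K−S=0.0000, hold=0.0000 ⇒ V=0.0000 continue | (k=7,j=5): S=230.4211, K−S=0.0000, hold=0.0000 ⇒ V=0.0000 continue | (k=7,j=6): S=296.4859, K−S=0.0000, hold=0.0000 ⇒ V=0.0000 continue | (k=7,j=7): S=381.4923, K−S=0.0000, hold=0.0000 ⇒ V=0.0000 continue  boundary S*=108.1626
step 6: (k=6,j=0): S=74.1062, K−S=74.3238, hold=72.8445 ⇒ V=74.3238 exercise | (k=6,j=1): S=95.3534, K−S=53.0766, hold=51.5973 ⇒ V=53.0766 exercise | (k=6,j=2): S=122.6925, K−S=25.7375, hold=25.9049 ⇒ V=25.9049 continue | (k=6,j=3): S=157.8700, K−S=0.0000, hold=6.0977 ⇒ V=6.0977 continue | (k=6,j=4): S=203.1334, K−S=0.0000, hold=0.0000 ⇒ V=0.0000 continue | (k=6,j=5): S=261.3744, K−S=0.0000, hold=0.0000 ⇒ V=0.0000 continue | (k=6,j=6): S=336.3139, K−S=0.0000, hold=0.0000 ⇒ V=0.0000 continue  boundary S*=95.3534
step 5: (k=5,j=0): S=84.0611, K−S=64.3689, hold=62.8895 ⇒ V=64.3689 exercise | (k=5,j=1): S=108.1626, K−S=40.2674, hold=38.8723 ⇒ V=40.2674 exercise | (k=5,j=2): S=139.1742, K−S=9.2558, hold=15.6779 ⇒ V=15.6779 continue | (k=5,j=3): S=179.0773, K−S=0.0000, hold=2.9680 ⇒ V=2.9680 continue | (k=5,j=4): S=230.4211, K−S=0.0000, hold=0.0000 ⇒ V=0.0000 continue | (k=5,j=5): S=296.4859, K−S=0.0000, hold=0.0000 ⇒ V=0.0000 continue  boundary S*=108.1626
step 4: (k=4,j=0): S=95.3534, K−S=53.0766, hold=51.5973 ⇒ V=53.0766 exercise | (k=4,j=1): S=122.6925, K−S=25.7375, hold=27.4904 ⇒ V=27.4904 continue | (k=4,j=2): S=157.8700, K−S=0.0000, hold=9.1249 ⇒ V=9.1249 continue | (k=4,j=3): S=203.1334, K−S=0.0000, hold=1.4446 ⇒ V=1.4446 continue | (k=4,j=4): S=261.3744, K−S=0.0000, hold=0.0000 ⇒ V=0.0000 continue  boundary S*=95.3534
step 3: (k=3,j=0): S=108.1626, K−S=40.2674, hold=39.6703 ⇒ V=40.2674 exercise | (k=3,j=1): S=139.1742, K−S=9.2558, hold=17.9732 ⇒ V=17.9732 continue | (k=3,j=2): S=179.0773, K−S=0.0000, hold=5.1685 ⇒ V=5.1685 continue | (k=3,j=3): S=230.4211, K−S=0.0000, hold=0.7032 ⇒ V=0.7032 continue  boundary S*=108.1626
step 2: (k=2,j=0): S=122.6925, K−S=25.7375, hold=28.6456 ⇒ V=28.6456 continue | (k=2,j=1): S=157.8700, K−S=0.0000, hold=11.3496 ⇒ V=11.3496 continue | (k=2,j=2): S=203.1334, K−S=0.0000, hold=2.8696 ⇒ V=2.8696 continue  boundary S*=-
step 1: (k=1,j=0): S=139.1742, K−S=9.2558, hold=19.6552 ⇒ V=19.6552 continue | (k=1,j=1): S=179.0773, K−S=0.0000, hold=6.9686 ⇒ V=6.9686 continue  boundary S*=-
step 0: (k=0,j=0): S=157.8700, K−S=0.0000, hold=13.0742 ⇒ V=13.0742 continue  boundary S*=-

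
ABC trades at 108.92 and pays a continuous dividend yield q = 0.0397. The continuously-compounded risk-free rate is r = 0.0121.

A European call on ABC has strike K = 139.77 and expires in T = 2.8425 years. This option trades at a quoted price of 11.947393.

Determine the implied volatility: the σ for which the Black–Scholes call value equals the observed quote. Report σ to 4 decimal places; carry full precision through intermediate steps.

sigma = 0.3495

At σ = 0.3495 the Black–Scholes value reproduces the quote:
σ√T = 0.3495·√2.8425 = 0.589247
d₁ = (ln(S/K) + (r−q+σ²/2)T) / (σ√T) = (ln(108.92/139.77) + (0.0121−0.0397+0.3495²/2)·2.8425) / 0.589247 = (-0.249385 + 0.095153) / 0.589247 = -0.261743
d₂ = d₁ − σ√T = -0.261743 − 0.589247 = -0.850990
e^{−rT} = 0.966191
e^{−qT} = 0.893287
N(d₁) = 0.396760,  N(d₂) = 0.197387
V = S·e^{−qT}·N(d₁) − K·e^{−rT}·N(d₂) = 38.603457 − 26.656064 = 11.947393 (matching the quote); vega is positive throughout, so no other σ reproduces this price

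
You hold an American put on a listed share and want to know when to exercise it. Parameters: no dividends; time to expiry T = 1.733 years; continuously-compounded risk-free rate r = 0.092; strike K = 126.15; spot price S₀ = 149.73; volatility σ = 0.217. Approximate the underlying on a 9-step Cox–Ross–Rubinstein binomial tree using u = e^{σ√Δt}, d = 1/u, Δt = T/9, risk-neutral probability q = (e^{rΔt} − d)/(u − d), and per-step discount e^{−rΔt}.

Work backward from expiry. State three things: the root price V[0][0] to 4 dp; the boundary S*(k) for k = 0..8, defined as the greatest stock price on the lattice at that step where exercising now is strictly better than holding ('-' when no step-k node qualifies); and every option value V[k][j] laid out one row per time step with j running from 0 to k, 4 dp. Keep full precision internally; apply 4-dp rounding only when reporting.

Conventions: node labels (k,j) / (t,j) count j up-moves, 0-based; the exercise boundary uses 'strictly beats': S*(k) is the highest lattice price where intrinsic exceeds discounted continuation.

Δt=0.19256, u=1.09990, d=0.90917, q=0.56992, disc=e^(-rΔt)=0.98244
k=9 terminal: V=max(K-S,0) → 62.5995 49.2674 33.1385 13.6259 0.0000 0.0000 0.0000 0.0000 0.0000 0.0000
k=8: j=0 S=69.8994 intr=56.2506 cont=54.0355 V=56.2506[EX]; j=1 S=84.5634 intr=41.5866 cont=39.3716 V=41.5866[EX]; j=2 S=102.3036 intr=23.8464 cont=21.6313 V=23.8464[EX]; j=3 S=123.7656 intr=2.3844 cont=5.7573 V=5.7573[hold]; j=4 S=149.7300 intr=0.0000 cont=0.0000 V=0.0000[hold]; j=5 S=181.1414 intr=0.0000 cont=0.0000 V=0.0000[hold]; j=6 S=219.1425 intr=0.0000 cont=0.0000 V=0.0000[hold]; j=7 S=265.1157 intr=0.0000 cont=0.0000 V=0.0000[hold]; j=8 S=320.7335 intr=0.0000 cont=0.0000 V=0.0000[hold]  S*(8)=102.3036
k=7: j=0 S=76.8826 intr=49.2674 cont=47.0524 V=49.2674[EX]; j=1 S=93.0115 intr=33.1385 cont=30.9234 V=33.1385[EX]; j=2 S=112.5241 intr=13.6259 cont=13.2994 V=13.6259[EX]; j=3 S=136.1302 intr=0.0000 cont=2.4326 V=2.4326[hold]; j=4 S=164.6885 intr=0.0000 cont=0.0000 V=0.0000[hold]; j=5 S=199.2380 intr=0.0000 cont=0.0000 V=0.0000[hold]; j=6 S=241.0355 intr=0.0000 cont=0.0000 V=0.0000[hold]; j=7 S=291.6016 intr=0.0000 cont=0.0000 V=0.0000[hold]  S*(7)=112.5241
k=6: j=0 S=84.5634 intr=41.5866 cont=39.3716 V=41.5866[EX]; j=1 S=102.3036 intr=23.8464 cont=21.6313 V=23.8464[EX]; j=2 S=123.7656 intr=2.3844 cont=7.1194 V=7.1194[hold]; j=3 S=149.7300 intr=0.0000 cont=1.0279 V=1.0279[hold]; j=4 S=181.1414 intr=0.0000 cont=0.0000 V=0.0000[hold]; j=5 S=219.1425 intr=0.0000 cont=0.0000 V=0.0000[hold]; j=6 S=265.1157 intr=0.0000 cont=0.0000 V=0.0000[hold]  S*(6)=102.3036
k=5: j=0 S=93.0115 intr=33.1385 cont=30.9234 V=33.1385[EX]; j=1 S=112.5241 intr=13.6259 cont=14.0620 V=14.0620[hold]; j=2 S=136.1302 intr=0.0000 cont=3.5837 V=3.5837[hold]; j=3 S=164.6885 intr=0.0000 cont=0.4343 V=0.4343[hold]; j=4 S=199.2380 intr=0.0000 cont=0.0000 V=0.0000[hold]; j=5 S=241.0355 intr=0.0000 cont=0.0000 V=0.0000[hold]  S*(5)=93.0115
k=4: j=0 S=102.3036 intr=23.8464 cont=21.8755 V=23.8464[EX]; j=1 S=123.7656 intr=2.3844 cont=7.9481 V=7.9481[hold]; j=2 S=149.7300 intr=0.0000 cont=1.7574 V=1.7574[hold]; j=3 S=181.1414 intr=0.0000 cont=0.1835 V=0.1835[hold]; j=4 S=219.1425 intr=0.0000 cont=0.0000 V=0.0000[hold]  S*(4)=102.3036
k=3: j=0 S=112.5241 intr=13.6259 cont=14.5260 V=14.5260[hold]; j=1 S=136.1302 intr=0.0000 cont=4.3423 V=4.3423[hold]; j=2 S=164.6885 intr=0.0000 cont=0.8453 V=0.8453[hold]; j=3 S=199.2380 intr=0.0000 cont=0.0775 V=0.0775[hold]  S*(3)=-
k=2: j=0 S=123.7656 intr=2.3844 cont=8.5690 V=8.5690[hold]; j=1 S=149.7300 intr=0.0000 cont=2.3080 V=2.3080[hold]; j=2 S=181.1414 intr=0.0000 cont=0.4006 V=0.4006[hold]  S*(2)=-
k=1: j=0 S=136.1302 intr=0.0000 cont=4.9129 V=4.9129[hold]; j=1 S=164.6885 intr=0.0000 cont=1.1995 V=1.1995[hold]  S*(1)=-
k=0: j=0 S=149.7300 intr=0.0000 cont=2.7475 V=2.7475[hold]  S*(0)=-

price = 2.7475
boundary = - - - - 102.3036 93.0115 102.3036 112.5241 102.3036
tree:
2.7475
4.9129 1.1995
8.5690 2.3080 0.4006
14.5260 4.3423 0.8453 0.0775
23.8464 7.9481 1.7574 0.1835 0.0000
33.1385 14.0620 3.5837 0.4343 0.0000 0.0000
41.5866 23.8464 7.1194 1.0279 0.0000 0.0000 0.0000
49.2674 33.1385 13.6259 2.4326 0.0000 0.0000 0.0000 0.0000
56.2506 41.5866 23.8464 5.7573 0.0000 0.0000 0.0000 0.0000 0.0000
62.5995 49.2674 33.1385 13.6259 0.0000 0.0000 0.0000 0.0000 0.0000 0.0000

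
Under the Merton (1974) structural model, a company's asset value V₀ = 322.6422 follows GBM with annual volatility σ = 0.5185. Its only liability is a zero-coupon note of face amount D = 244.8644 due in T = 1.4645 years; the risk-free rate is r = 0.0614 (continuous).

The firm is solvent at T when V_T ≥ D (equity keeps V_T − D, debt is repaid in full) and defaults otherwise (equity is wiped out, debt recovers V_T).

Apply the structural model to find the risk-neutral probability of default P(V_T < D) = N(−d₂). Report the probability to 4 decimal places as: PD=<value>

Work the structural quantities from V₀ = 322.6422 against face 244.8644:
d₁ = [ln(V₀/D) + (r + σ²/2)T] / (σ√T)
   = [ln(322.6422/244.8644) + (0.0614 + 0.5·0.5185²)·1.4645] / (0.5185·√1.4645)
   = [0.275839 + 0.286780] / 0.627471 = 0.896647
d₂ = d₁ − σ√T = 0.896647 − 0.627471 = 0.269176
risk-neutral PD = N(−d₂) = N(-0.269176) = 0.393897

PD=0.3939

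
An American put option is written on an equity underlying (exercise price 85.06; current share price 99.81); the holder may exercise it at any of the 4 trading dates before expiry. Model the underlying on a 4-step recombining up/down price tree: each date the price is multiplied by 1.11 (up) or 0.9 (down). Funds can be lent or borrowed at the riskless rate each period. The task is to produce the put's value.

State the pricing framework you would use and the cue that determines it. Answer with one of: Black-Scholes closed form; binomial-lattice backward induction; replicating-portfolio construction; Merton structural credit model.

Key observation: early exercise of the strike-85.06 put must be checked at each of the 4 dates (spot 99.81), which forces a node-by-node comparison of intrinsic and continuation value backward from expiry.

framework: binomial-lattice backward induction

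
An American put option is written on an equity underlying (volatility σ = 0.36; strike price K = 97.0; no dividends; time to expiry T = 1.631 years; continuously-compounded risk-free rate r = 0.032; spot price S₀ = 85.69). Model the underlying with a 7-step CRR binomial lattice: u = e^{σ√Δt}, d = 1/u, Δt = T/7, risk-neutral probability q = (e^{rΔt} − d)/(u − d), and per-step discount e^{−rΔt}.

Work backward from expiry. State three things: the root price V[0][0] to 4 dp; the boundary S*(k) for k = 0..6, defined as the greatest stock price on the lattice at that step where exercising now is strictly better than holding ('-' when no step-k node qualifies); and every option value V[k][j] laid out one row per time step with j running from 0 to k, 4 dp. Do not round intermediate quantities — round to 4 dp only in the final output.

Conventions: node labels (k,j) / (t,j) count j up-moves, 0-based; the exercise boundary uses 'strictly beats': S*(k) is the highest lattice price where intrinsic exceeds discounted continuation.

price = 20.2528
boundary = - - - 50.8774 60.5332 50.8774 60.5332
tree:
20.2528
27.6874 12.4539
36.4938 18.5073 6.0407
46.1226 26.5538 10.0130 1.7988
54.2381 36.4668 16.1480 3.4725 0.0000
61.0591 46.1226 25.0314 6.7032 0.0000 0.0000
66.7921 54.2381 36.4668 12.9397 0.0000 0.0000 0.0000
71.6106 61.0591 46.1226 24.9786 0.0000 0.0000 0.0000 0.0000

params: Δt=0.23300 u=1.18978 d=0.84049 q=0.47809 e^(-rΔt)=0.99257
t_7 payoffs: 71.6106 61.0591 46.1226 24.9786 0.0000 0.0000 0.0000 0.0000
t_6: node(6,0) S=30.2079 payoff=66.7921 vs cont=66.0716 → 66.7921 [stop]  node(6,1) S=42.7619 payoff=54.2381 vs cont=53.5176 → 54.2381 [stop]  node(6,2) S=60.5332 payoff=36.4668 vs cont=35.7463 → 36.4668 [stop]  node(6,3) S=85.6900 payoff=11.3100 vs cont=12.9397 → 12.9397 [wait]  node(6,4) S=121.3017 payoff=0.0000 vs cont=0.0000 → 0.0000 [wait]  node(6,5) S=171.7131 payoff=0.0000 vs cont=0.0000 → 0.0000 [wait]  node(6,6) S=243.0749 payoff=0.0000 vs cont=0.0000 → 0.0000 [wait]  ⇒ S*(6)=60.5332
t_5: node(5,0) S=35.9409 payoff=61.0591 vs cont=60.3386 → 61.0591 [stop]  node(5,1) S=50.8774 payoff=46.1226 vs cont=45.4020 → 46.1226 [stop]  node(5,2) S=72.0214 payoff=24.9786 vs cont=25.0314 → 25.0314 [wait]  node(5,3) S=101.9526 payoff=0.0000 vs cont=6.7032 → 6.7032 [wait]  node(5,4) S=144.3229 payoff=0.0000 vs cont=0.0000 → 0.0000 [wait]  node(5,5) S=204.3016 payoff=0.0000 vs cont=0.0000 → 0.0000 [wait]  ⇒ S*(5)=50.8774
t_4: node(4,0) S=42.7619 payoff=54.2381 vs cont=53.5176 → 54.2381 [stop]  node(4,1) S=60.5332 payoff=36.4668 vs cont=35.7713 → 36.4668 [stop]  node(4,2) S=85.6900 payoff=11.3100 vs cont=16.1480 → 16.1480 [wait]  node(4,3) S=121.3017 payoff=0.0000 vs cont=3.4725 → 3.4725 [wait]  node(4,4) S=171.7131 payoff=0.0000 vs cont=0.0000 → 0.0000 [wait]  ⇒ S*(4)=60.5332
t_3: node(3,0) S=50.8774 payoff=46.1226 vs cont=45.4020 → 46.1226 [stop]  node(3,1) S=72.0214 payoff=24.9786 vs cont=26.5538 → 26.5538 [wait]  node(3,2) S=101.9526 payoff=0.0000 vs cont=10.0130 → 10.0130 [wait]  node(3,3) S=144.3229 payoff=0.0000 vs cont=1.7988 → 1.7988 [wait]  ⇒ S*(3)=50.8774
t_2: node(2,0) S=60.5332 payoff=36.4668 vs cont=36.4938 → 36.4938 [wait]  node(2,1) S=85.6900 payoff=11.3100 vs cont=18.5073 → 18.5073 [wait]  node(2,2) S=121.3017 payoff=0.0000 vs cont=6.0407 → 6.0407 [wait]  ⇒ S*(2)=-
t_1: node(1,0) S=72.0214 payoff=24.9786 vs cont=27.6874 → 27.6874 [wait]  node(1,1) S=101.9526 payoff=0.0000 vs cont=12.4539 → 12.4539 [wait]  ⇒ S*(1)=-
t_0: node(0,0) S=85.6900 payoff=11.3100 vs cont=20.2528 → 20.2528 [wait]  ⇒ S*(0)=-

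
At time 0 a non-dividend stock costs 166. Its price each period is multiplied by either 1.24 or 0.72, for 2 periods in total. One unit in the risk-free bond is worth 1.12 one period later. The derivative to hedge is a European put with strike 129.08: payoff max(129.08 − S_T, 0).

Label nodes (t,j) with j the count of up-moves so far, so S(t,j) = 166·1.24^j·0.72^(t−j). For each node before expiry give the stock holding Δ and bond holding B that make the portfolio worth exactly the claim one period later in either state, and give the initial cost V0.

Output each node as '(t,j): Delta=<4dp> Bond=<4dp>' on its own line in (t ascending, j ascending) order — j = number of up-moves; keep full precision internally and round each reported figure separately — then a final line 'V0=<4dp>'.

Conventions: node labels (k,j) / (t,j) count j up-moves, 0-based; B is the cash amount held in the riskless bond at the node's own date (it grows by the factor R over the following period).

(0,0): Delta=-0.1027 Bond=18.8750
(1,0): Delta=-0.6923 Bond=91.6067
(1,1): Delta=0.0000 Bond=0.0000
V0=1.8266

Since d<R<u, set p* = (R−d)/(u−d) = 0.7692; price each node as the discounted p*-expectation of its children.
At maturity the claim pays: V(2,0)=43.0256, V(2,1)=0.0000, V(2,2)=0.0000
Node (1,0) S=119.5200: V=(p*·0.0000+(1−p*)·43.0256)/1.12=8.8652; Δ=(0.0000−43.0256)/(148.2048−86.0544)=-0.6923; B=V−Δ·S=91.6067
Node (1,1) S=205.8400: V=(p*·0.0000+(1−p*)·0.0000)/1.12=0.0000; Δ=(0.0000−0.0000)/(255.2416−148.2048)=0.0000; B=V−Δ·S=0.0000
Node (0,0) S=166.0000: V=(p*·0.0000+(1−p*)·8.8652)/1.12=1.8266; Δ=(0.0000−8.8652)/(205.8400−119.5200)=-0.1027; B=V−Δ·S=18.8750
Sanity check at the root: Δ(0,0)·S0 + B(0,0) reproduces V0 = 1.8266.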